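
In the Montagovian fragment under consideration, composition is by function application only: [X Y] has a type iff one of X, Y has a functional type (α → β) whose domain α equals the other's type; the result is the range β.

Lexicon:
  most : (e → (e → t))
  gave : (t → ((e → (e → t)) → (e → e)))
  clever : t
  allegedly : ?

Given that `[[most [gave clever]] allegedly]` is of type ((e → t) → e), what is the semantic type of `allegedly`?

((e → e) → ((e → t) → e))

[[most [gave clever]] allegedly] must have type ((e → t) → e). The sister [most [gave clever]] has type (e → e); that is not a function onto ((e → t) → e), so allegedly must be the functor, of type ((e → e) → ((e → t) → e)).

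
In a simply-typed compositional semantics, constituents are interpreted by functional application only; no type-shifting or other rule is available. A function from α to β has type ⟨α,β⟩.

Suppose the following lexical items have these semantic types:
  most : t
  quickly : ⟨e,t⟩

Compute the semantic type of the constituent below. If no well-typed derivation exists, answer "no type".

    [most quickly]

no type

[most quickly]: t with ⟨e,t⟩ — neither is a function whose domain matches the other; composition fails here.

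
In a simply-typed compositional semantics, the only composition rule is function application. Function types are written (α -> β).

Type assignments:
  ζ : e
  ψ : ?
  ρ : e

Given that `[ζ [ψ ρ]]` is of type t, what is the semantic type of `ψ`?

(e -> (e -> t))

[ζ [ψ ρ]] must have type t. The sister ζ has type e; that is not a function onto t, so [ψ ρ] must be the functor, of type (e -> t).
[ψ ρ] must have type (e -> t). The sister ρ has type e; that is not a function onto (e -> t), so ψ must be the functor, of type (e -> (e -> t)).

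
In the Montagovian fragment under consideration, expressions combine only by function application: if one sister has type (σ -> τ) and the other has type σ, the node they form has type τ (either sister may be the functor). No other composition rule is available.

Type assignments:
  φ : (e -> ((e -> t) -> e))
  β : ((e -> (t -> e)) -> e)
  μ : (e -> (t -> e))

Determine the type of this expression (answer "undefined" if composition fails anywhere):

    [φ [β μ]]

((e -> t) -> e)

[β μ]: ((e -> (t -> e)) -> e) applied to (e -> (t -> e)) yields e.
[φ [β μ]]: (e -> ((e -> t) -> e)) applied to e yields ((e -> t) -> e).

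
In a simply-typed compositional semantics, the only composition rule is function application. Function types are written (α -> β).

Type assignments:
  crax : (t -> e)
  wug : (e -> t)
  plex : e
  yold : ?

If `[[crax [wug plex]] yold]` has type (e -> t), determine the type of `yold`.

(e -> (e -> t))

At [[crax [wug plex]] yold] (required: (e -> t)): [crax [wug plex]] is e, which is not a function with range (e -> t); hence yold is the functor — type (e -> (e -> t)).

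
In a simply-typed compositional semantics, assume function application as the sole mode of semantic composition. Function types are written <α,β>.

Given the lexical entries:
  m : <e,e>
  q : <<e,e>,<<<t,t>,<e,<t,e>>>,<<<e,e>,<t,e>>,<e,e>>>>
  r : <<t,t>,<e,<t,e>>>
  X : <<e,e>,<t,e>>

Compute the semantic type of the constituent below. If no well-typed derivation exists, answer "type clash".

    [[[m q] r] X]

At [m q], q : <<e,e>,<<<t,t>,<e,<t,e>>>,<<<e,e>,<t,e>>,<e,e>>>> takes m : <e,e>, giving <<<t,t>,<e,<t,e>>>,<<<e,e>,<t,e>>,<e,e>>>.
At [[m q] r], [m q] : <<<t,t>,<e,<t,e>>>,<<<e,e>,<t,e>>,<e,e>>> takes r : <<t,t>,<e,<t,e>>>, giving <<<e,e>,<t,e>>,<e,e>>.
At [[[m q] r] X], [[m q] r] : <<<e,e>,<t,e>>,<e,e>> takes X : <<e,e>,<t,e>>, giving <e,e>.

<e,e>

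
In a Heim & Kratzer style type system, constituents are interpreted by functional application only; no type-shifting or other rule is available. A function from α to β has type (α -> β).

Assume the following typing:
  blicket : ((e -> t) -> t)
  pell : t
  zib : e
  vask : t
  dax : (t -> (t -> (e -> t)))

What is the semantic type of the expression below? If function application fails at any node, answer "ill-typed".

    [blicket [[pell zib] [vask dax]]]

ill-typed

At [pell zib]: neither t nor e can take the other as argument; the node is ill-typed.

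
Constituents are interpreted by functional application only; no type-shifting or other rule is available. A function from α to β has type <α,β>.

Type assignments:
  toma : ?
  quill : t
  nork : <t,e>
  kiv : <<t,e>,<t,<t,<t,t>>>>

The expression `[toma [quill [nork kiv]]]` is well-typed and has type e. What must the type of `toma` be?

<<t,<t,t>>,e>

[toma [quill [nork kiv]]] is required to be e. [quill [nork kiv]] : <t,<t,t>> cannot yield e as functor, so toma : <<t,<t,t>>,e>.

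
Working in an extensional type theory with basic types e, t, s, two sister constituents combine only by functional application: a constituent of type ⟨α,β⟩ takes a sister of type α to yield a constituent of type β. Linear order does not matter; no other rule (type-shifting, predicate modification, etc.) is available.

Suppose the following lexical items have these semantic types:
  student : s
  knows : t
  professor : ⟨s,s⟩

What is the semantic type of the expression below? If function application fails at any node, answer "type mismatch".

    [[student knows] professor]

[student knows]: s with t — neither is a function whose domain matches the other; composition fails here.

type mismatch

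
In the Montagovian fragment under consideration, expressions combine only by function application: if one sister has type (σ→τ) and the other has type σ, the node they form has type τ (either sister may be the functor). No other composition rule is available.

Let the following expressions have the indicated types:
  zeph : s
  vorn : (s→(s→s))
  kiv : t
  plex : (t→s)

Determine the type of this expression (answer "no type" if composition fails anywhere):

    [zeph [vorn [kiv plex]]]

s

[kiv plex]: (t→s) applied to t yields s.
[vorn [kiv plex]]: (s→(s→s)) applied to s yields (s→s).
[zeph [vorn [kiv plex]]]: (s→s) applied to s yields s.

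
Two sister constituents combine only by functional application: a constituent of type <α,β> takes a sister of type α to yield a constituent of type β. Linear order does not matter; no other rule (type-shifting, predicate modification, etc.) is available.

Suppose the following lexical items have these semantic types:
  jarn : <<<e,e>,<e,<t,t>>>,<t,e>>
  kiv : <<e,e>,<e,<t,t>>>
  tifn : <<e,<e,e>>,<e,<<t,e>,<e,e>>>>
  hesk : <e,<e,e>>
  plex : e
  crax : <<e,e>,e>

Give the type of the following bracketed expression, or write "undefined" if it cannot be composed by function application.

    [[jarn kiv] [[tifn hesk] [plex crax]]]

undefined

At [jarn kiv], jarn : <<<e,e>,<e,<t,t>>>,<t,e>> takes kiv : <<e,e>,<e,<t,t>>>, giving <t,e>.
At [tifn hesk], tifn : <<e,<e,e>>,<e,<<t,e>,<e,e>>>> takes hesk : <e,<e,e>>, giving <e,<<t,e>,<e,e>>>.
[plex crax]: e and <<e,e>,e> cannot combine by function application — type clash.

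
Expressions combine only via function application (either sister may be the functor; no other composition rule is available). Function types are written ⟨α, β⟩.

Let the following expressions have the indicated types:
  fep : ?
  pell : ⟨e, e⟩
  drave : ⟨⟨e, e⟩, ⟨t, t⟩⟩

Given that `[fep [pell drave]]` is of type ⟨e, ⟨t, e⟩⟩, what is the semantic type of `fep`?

⟨⟨t, t⟩, ⟨e, ⟨t, e⟩⟩⟩

[fep [pell drave]] is required to be ⟨e, ⟨t, e⟩⟩. [pell drave] : ⟨t, t⟩ cannot yield ⟨e, ⟨t, e⟩⟩ as functor, so fep : ⟨⟨t, t⟩, ⟨e, ⟨t, e⟩⟩⟩.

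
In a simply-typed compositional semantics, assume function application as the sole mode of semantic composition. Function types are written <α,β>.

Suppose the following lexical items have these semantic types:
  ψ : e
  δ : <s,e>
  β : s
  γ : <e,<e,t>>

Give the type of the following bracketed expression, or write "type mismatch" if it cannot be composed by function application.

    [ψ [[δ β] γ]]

[δ β]: <s,e> applied to s yields e.
[[δ β] γ]: <e,<e,t>> applied to e yields <e,t>.
[ψ [[δ β] γ]]: <e,t> applied to e yields t.

t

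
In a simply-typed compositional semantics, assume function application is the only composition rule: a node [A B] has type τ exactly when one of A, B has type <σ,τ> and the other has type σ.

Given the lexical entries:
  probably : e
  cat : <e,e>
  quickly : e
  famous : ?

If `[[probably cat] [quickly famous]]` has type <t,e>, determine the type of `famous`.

[[probably cat] [quickly famous]] must have type <t,e>. The sister [probably cat] has type e; that is not a function onto <t,e>, so [quickly famous] must be the functor, of type <e,<t,e>>.
[quickly famous] must have type <e,<t,e>>. The sister quickly has type e; that is not a function onto <e,<t,e>>, so famous must be the functor, of type <e,<e,<t,e>>>.

<e,<e,<t,e>>>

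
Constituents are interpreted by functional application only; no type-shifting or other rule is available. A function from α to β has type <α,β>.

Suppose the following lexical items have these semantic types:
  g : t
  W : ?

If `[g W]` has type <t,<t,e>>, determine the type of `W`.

For [g W] to have type <t,<t,e>> with g of type t, W must be the function: W : <t,<t,<t,e>>>.

<t,<t,<t,e>>>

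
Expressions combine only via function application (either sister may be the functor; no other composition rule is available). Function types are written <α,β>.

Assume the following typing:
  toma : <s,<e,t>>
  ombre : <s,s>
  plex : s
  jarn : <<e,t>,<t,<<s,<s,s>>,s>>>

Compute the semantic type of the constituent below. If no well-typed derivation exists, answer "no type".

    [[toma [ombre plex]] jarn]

<t,<<s,<s,s>>,s>>

[ombre plex]: ombre is <s,s>, plex is s; result s.
[toma [ombre plex]]: toma is <s,<e,t>>, [ombre plex] is s; result <e,t>.
[[toma [ombre plex]] jarn]: jarn is <<e,t>,<t,<<s,<s,s>>,s>>>, [toma [ombre plex]] is <e,t>; result <t,<<s,<s,s>>,s>>.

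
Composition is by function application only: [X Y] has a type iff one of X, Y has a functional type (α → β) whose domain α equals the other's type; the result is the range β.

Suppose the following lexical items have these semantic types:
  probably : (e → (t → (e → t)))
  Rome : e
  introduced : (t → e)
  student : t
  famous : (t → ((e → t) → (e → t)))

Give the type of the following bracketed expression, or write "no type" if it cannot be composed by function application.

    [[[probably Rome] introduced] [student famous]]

no type

At [probably Rome], probably : (e → (t → (e → t))) takes Rome : e, giving (t → (e → t)).
[[probably Rome] introduced]: (t → (e → t)) and (t → e) cannot combine by function application — type clash.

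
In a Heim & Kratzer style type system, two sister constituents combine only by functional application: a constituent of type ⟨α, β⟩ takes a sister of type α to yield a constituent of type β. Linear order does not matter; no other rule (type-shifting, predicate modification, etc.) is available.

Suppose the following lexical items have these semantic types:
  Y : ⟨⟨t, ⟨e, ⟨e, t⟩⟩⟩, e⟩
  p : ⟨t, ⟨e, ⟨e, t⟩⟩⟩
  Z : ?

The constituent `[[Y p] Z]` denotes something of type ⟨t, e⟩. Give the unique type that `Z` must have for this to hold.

⟨e, ⟨t, e⟩⟩

[[Y p] Z] is required to be ⟨t, e⟩. [Y p] : e cannot yield ⟨t, e⟩ as functor, so Z : ⟨e, ⟨t, e⟩⟩.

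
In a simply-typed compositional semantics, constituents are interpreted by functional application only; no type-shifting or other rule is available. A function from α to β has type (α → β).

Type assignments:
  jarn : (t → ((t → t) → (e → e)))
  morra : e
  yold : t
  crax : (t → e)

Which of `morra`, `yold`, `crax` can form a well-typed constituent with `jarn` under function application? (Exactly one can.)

yold

morra : e — does not combine with jarn.
yold — combines: jarn : (t → ((t → t) → (e → e))) takes yold : t as argument, giving ((t → t) → (e → e)).
crax : (t → e) — does not combine with jarn.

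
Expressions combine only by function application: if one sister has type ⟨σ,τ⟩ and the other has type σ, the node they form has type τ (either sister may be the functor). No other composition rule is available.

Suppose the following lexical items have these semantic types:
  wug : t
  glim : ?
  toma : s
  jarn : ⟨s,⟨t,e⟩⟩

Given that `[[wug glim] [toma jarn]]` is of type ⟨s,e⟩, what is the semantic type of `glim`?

⟨t,⟨⟨t,e⟩,⟨s,e⟩⟩⟩

At [[wug glim] [toma jarn]] (required: ⟨s,e⟩): [toma jarn] is ⟨t,e⟩, which is not a function with range ⟨s,e⟩; hence [wug glim] is the functor — type ⟨⟨t,e⟩,⟨s,e⟩⟩.
At [wug glim] (required: ⟨⟨t,e⟩,⟨s,e⟩⟩): wug is t, which is not a function with range ⟨⟨t,e⟩,⟨s,e⟩⟩; hence glim is the functor — type ⟨t,⟨⟨t,e⟩,⟨s,e⟩⟩⟩.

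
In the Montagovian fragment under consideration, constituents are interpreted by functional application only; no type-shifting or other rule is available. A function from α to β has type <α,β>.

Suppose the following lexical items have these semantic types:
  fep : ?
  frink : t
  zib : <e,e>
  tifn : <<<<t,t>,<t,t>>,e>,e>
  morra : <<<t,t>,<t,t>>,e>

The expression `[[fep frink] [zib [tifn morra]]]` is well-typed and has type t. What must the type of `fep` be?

[[fep frink] [zib [tifn morra]]] is required to be t. [zib [tifn morra]] : e cannot yield t as functor, so [fep frink] : <e,t>.
[fep frink] is required to be <e,t>. frink : t cannot yield <e,t> as functor, so fep : <t,<e,t>>.

<t,<e,t>>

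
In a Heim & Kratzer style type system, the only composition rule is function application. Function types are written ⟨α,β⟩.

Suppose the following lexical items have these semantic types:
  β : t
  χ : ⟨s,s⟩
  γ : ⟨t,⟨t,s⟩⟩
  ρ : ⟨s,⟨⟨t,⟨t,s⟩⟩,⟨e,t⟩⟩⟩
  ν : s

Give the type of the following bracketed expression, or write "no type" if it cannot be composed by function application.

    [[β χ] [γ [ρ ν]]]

[β χ]: t and ⟨s,s⟩ cannot combine by function application — type clash.

no type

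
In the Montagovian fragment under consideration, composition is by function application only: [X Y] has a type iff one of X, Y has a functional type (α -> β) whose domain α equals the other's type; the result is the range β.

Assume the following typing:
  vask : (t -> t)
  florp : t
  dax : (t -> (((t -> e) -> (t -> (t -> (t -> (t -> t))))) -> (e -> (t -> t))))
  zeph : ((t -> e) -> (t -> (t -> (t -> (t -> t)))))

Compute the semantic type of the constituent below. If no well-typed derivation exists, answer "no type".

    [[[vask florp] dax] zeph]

[vask florp]: (t -> t) applied to t yields t.
[[vask florp] dax]: (t -> (((t -> e) -> (t -> (t -> (t -> (t -> t))))) -> (e -> (t -> t)))) applied to t yields (((t -> e) -> (t -> (t -> (t -> (t -> t))))) -> (e -> (t -> t))).
[[[vask florp] dax] zeph]: (((t -> e) -> (t -> (t -> (t -> (t -> t))))) -> (e -> (t -> t))) applied to ((t -> e) -> (t -> (t -> (t -> (t -> t))))) yields (e -> (t -> t)).

(e -> (t -> t))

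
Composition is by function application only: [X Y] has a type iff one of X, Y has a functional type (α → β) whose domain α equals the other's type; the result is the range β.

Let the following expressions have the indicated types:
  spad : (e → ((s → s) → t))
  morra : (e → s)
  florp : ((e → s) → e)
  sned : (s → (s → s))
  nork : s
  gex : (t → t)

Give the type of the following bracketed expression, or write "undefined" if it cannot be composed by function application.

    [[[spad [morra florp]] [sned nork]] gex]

t

[morra florp]: functor florp : ((e → s) → e), argument morra : (e → s); result e.
[spad [morra florp]]: functor spad : (e → ((s → s) → t)), argument [morra florp] : e; result ((s → s) → t).
[sned nork]: functor sned : (s → (s → s)), argument nork : s; result (s → s).
[[spad [morra florp]] [sned nork]]: functor [spad [morra florp]] : ((s → s) → t), argument [sned nork] : (s → s); result t.
[[[spad [morra florp]] [sned nork]] gex]: functor gex : (t → t), argument [[spad [morra florp]] [sned nork]] : t; result t.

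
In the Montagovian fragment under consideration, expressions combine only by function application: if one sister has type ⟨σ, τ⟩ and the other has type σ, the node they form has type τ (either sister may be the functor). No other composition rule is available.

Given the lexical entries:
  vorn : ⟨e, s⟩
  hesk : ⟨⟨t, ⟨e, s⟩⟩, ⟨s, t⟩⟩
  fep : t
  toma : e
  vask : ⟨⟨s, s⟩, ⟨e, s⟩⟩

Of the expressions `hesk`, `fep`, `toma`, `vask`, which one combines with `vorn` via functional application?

hesk : ⟨⟨t, ⟨e, s⟩⟩, ⟨s, t⟩⟩ — does not combine with vorn.
fep : t — does not combine with vorn.
toma — combines: vorn : ⟨e, s⟩ takes toma : e as argument, giving s.
vask : ⟨⟨s, s⟩, ⟨e, s⟩⟩ — does not combine with vorn.

toma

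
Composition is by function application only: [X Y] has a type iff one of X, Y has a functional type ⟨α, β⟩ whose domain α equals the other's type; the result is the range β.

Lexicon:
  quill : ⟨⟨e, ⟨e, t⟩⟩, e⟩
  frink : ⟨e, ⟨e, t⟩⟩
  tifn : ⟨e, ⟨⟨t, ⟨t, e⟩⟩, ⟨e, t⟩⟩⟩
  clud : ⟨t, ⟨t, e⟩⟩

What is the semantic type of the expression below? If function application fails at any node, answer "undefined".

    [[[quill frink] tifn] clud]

⟨e, t⟩

[quill frink]: ⟨⟨e, ⟨e, t⟩⟩, e⟩ applied to ⟨e, ⟨e, t⟩⟩ yields e.
[[quill frink] tifn]: ⟨e, ⟨⟨t, ⟨t, e⟩⟩, ⟨e, t⟩⟩⟩ applied to e yields ⟨⟨t, ⟨t, e⟩⟩, ⟨e, t⟩⟩.
[[[quill frink] tifn] clud]: ⟨⟨t, ⟨t, e⟩⟩, ⟨e, t⟩⟩ applied to ⟨t, ⟨t, e⟩⟩ yields ⟨e, t⟩.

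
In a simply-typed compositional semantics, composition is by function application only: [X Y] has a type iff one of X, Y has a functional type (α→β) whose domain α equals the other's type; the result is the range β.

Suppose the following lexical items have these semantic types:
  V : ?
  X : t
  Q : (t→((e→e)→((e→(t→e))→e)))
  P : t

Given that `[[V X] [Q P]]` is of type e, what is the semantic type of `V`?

(t→(((e→e)→((e→(t→e))→e))→e))

For [[V X] [Q P]] to have type e with [Q P] of type ((e→e)→((e→(t→e))→e)), [V X] must be the function: [V X] : (((e→e)→((e→(t→e))→e))→e).
For [V X] to have type (((e→e)→((e→(t→e))→e))→e) with X of type t, V must be the function: V : (t→(((e→e)→((e→(t→e))→e))→e)).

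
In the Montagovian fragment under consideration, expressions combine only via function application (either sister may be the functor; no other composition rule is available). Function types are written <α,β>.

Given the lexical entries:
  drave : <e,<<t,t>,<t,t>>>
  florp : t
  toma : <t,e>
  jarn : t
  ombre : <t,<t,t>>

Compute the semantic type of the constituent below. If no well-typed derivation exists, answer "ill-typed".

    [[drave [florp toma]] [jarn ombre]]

[florp toma]: toma is <t,e>, florp is t; result e.
[drave [florp toma]]: drave is <e,<<t,t>,<t,t>>>, [florp toma] is e; result <<t,t>,<t,t>>.
[jarn ombre]: ombre is <t,<t,t>>, jarn is t; result <t,t>.
[[drave [florp toma]] [jarn ombre]]: [drave [florp toma]] is <<t,t>,<t,t>>, [jarn ombre] is <t,t>; result <t,t>.

<t,t>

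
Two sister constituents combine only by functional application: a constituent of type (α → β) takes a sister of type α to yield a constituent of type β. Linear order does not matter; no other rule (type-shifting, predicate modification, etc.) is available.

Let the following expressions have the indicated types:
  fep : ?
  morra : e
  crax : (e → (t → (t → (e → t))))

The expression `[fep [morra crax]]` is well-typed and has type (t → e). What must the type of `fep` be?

For [fep [morra crax]] to have type (t → e) with [morra crax] of type (t → (t → (e → t))), fep must be the function: fep : ((t → (t → (e → t))) → (t → e)).

((t → (t → (e → t))) → (t → e))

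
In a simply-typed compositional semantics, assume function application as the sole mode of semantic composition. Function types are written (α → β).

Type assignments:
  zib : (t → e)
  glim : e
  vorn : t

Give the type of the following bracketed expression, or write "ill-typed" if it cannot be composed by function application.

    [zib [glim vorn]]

[glim vorn]: e with t — neither is a function whose domain matches the other; composition fails here.

ill-typed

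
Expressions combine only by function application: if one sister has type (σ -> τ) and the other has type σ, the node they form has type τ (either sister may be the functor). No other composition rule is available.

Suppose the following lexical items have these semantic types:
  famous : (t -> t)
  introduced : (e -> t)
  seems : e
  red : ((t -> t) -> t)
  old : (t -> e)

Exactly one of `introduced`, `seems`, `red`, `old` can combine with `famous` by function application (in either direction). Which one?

red

introduced : (e -> t) — does not combine with famous.
seems : e — does not combine with famous.
red — combines: red : ((t -> t) -> t) takes famous : (t -> t) as argument, giving t.
old : (t -> e) — does not combine with famous.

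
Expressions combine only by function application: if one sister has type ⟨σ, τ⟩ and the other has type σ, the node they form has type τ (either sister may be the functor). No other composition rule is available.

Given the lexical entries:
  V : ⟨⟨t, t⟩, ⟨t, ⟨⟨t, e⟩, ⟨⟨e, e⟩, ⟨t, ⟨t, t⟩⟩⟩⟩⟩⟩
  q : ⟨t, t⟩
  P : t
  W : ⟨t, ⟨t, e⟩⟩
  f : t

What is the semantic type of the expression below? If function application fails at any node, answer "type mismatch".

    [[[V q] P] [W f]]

⟨⟨e, e⟩, ⟨t, ⟨t, t⟩⟩⟩

[V q] — V of type ⟨⟨t, t⟩, ⟨t, ⟨⟨t, e⟩, ⟨⟨e, e⟩, ⟨t, ⟨t, t⟩⟩⟩⟩⟩⟩ combines with q of type ⟨t, t⟩: type ⟨t, ⟨⟨t, e⟩, ⟨⟨e, e⟩, ⟨t, ⟨t, t⟩⟩⟩⟩⟩.
[[V q] P] — [V q] of type ⟨t, ⟨⟨t, e⟩, ⟨⟨e, e⟩, ⟨t, ⟨t, t⟩⟩⟩⟩⟩ combines with P of type t: type ⟨⟨t, e⟩, ⟨⟨e, e⟩, ⟨t, ⟨t, t⟩⟩⟩⟩.
[W f] — W of type ⟨t, ⟨t, e⟩⟩ combines with f of type t: type ⟨t, e⟩.
[[[V q] P] [W f]] — [[V q] P] of type ⟨⟨t, e⟩, ⟨⟨e, e⟩, ⟨t, ⟨t, t⟩⟩⟩⟩ combines with [W f] of type ⟨t, e⟩: type ⟨⟨e, e⟩, ⟨t, ⟨t, t⟩⟩⟩.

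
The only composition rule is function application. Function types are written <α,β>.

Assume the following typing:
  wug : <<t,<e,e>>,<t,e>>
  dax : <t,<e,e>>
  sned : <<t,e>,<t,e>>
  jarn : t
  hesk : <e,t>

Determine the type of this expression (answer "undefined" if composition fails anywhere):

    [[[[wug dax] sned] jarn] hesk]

t

At [wug dax], wug : <<t,<e,e>>,<t,e>> takes dax : <t,<e,e>>, giving <t,e>.
At [[wug dax] sned], sned : <<t,e>,<t,e>> takes [wug dax] : <t,e>, giving <t,e>.
At [[[wug dax] sned] jarn], [[wug dax] sned] : <t,e> takes jarn : t, giving e.
At [[[[wug dax] sned] jarn] hesk], hesk : <e,t> takes [[[wug dax] sned] jarn] : e, giving t.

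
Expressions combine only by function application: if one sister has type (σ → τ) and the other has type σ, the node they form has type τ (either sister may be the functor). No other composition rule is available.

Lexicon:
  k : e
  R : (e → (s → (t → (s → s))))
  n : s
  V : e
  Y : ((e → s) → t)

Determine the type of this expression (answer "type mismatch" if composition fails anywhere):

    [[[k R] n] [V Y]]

[k R]: functor R : (e → (s → (t → (s → s)))), argument k : e; result (s → (t → (s → s))).
[[k R] n]: functor [k R] : (s → (t → (s → s))), argument n : s; result (t → (s → s)).
[V Y]: e and ((e → s) → t) cannot combine by function application — type clash.

type mismatch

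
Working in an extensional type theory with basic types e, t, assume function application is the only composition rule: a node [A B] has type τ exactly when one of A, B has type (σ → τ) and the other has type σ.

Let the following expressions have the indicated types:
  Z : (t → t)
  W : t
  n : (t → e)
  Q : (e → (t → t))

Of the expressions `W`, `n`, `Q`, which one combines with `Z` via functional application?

W

W — combines: Z : (t → t) takes W : t as argument, giving t.
n : (t → e) — no; Z wants t, and n wants t.
Q : (e → (t → t)) — no; Z wants t, and Q wants e.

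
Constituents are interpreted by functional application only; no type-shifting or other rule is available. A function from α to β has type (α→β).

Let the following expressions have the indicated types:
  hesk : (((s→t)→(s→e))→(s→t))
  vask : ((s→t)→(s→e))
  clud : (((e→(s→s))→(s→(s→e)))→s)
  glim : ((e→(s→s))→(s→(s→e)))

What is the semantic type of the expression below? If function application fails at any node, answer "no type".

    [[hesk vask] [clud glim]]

t

[hesk vask] — hesk of type (((s→t)→(s→e))→(s→t)) combines with vask of type ((s→t)→(s→e)): type (s→t).
[clud glim] — clud of type (((e→(s→s))→(s→(s→e)))→s) combines with glim of type ((e→(s→s))→(s→(s→e))): type s.
[[hesk vask] [clud glim]] — [hesk vask] of type (s→t) combines with [clud glim] of type s: type t.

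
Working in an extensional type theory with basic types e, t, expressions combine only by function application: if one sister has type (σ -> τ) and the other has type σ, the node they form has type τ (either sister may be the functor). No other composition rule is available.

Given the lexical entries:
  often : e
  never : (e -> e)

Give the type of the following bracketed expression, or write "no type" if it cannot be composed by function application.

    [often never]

e

At [often never], never : (e -> e) takes often : e, giving e.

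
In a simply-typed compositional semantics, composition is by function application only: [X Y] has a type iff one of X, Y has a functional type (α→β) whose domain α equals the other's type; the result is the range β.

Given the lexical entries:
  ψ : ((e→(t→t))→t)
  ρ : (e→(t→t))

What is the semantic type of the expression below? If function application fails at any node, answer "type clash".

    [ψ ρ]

t

At [ψ ρ], ψ : ((e→(t→t))→t) takes ρ : (e→(t→t)), giving t.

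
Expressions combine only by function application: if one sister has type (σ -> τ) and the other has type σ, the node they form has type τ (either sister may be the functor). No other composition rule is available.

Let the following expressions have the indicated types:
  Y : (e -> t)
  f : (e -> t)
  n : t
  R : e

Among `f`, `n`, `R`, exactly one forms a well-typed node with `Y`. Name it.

R

f : (e -> t) — neither side's domain matches the other.
n : t — neither side's domain matches the other.
R — combines: Y : (e -> t) takes R : e as argument, giving t.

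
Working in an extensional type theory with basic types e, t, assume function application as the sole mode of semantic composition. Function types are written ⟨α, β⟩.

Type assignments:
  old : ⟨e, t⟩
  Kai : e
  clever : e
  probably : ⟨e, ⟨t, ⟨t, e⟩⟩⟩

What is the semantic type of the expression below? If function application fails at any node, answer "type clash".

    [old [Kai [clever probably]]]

type clash

At [clever probably], probably : ⟨e, ⟨t, ⟨t, e⟩⟩⟩ takes clever : e, giving ⟨t, ⟨t, e⟩⟩.
[Kai [clever probably]]: e with ⟨t, ⟨t, e⟩⟩ — neither is a function whose domain matches the other; composition fails here.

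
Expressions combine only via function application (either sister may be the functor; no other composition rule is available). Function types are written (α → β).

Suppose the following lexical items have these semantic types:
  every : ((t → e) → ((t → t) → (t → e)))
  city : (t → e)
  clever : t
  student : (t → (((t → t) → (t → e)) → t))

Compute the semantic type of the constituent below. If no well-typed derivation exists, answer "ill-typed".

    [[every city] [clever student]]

t

At [every city], every : ((t → e) → ((t → t) → (t → e))) takes city : (t → e), giving ((t → t) → (t → e)).
At [clever student], student : (t → (((t → t) → (t → e)) → t)) takes clever : t, giving (((t → t) → (t → e)) → t).
At [[every city] [clever student]], [clever student] : (((t → t) → (t → e)) → t) takes [every city] : ((t → t) → (t → e)), giving t.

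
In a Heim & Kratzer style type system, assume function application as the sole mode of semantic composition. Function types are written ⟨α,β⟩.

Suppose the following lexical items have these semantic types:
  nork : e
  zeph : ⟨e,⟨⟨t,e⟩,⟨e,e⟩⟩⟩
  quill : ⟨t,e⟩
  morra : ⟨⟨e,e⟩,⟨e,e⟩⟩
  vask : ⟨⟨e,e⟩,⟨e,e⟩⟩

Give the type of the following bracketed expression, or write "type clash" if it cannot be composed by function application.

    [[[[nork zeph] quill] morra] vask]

[nork zeph]: functor zeph : ⟨e,⟨⟨t,e⟩,⟨e,e⟩⟩⟩, argument nork : e; result ⟨⟨t,e⟩,⟨e,e⟩⟩.
[[nork zeph] quill]: functor [nork zeph] : ⟨⟨t,e⟩,⟨e,e⟩⟩, argument quill : ⟨t,e⟩; result ⟨e,e⟩.
[[[nork zeph] quill] morra]: functor morra : ⟨⟨e,e⟩,⟨e,e⟩⟩, argument [[nork zeph] quill] : ⟨e,e⟩; result ⟨e,e⟩.
[[[[nork zeph] quill] morra] vask]: functor vask : ⟨⟨e,e⟩,⟨e,e⟩⟩, argument [[[nork zeph] quill] morra] : ⟨e,e⟩; result ⟨e,e⟩.

⟨e,e⟩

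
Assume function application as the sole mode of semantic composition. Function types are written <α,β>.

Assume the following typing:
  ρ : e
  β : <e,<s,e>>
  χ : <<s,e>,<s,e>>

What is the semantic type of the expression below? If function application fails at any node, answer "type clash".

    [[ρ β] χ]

<s,e>

[ρ β]: β is <e,<s,e>>, ρ is e; result <s,e>.
[[ρ β] χ]: χ is <<s,e>,<s,e>>, [ρ β] is <s,e>; result <s,e>.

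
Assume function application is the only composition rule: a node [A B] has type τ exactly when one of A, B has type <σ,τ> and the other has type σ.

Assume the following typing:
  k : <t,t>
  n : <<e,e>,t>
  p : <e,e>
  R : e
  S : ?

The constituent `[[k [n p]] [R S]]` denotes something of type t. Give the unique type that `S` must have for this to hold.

[[k [n p]] [R S]] is required to be t. [k [n p]] : t cannot yield t as functor, so [R S] : <t,t>.
[R S] is required to be <t,t>. R : e cannot yield <t,t> as functor, so S : <e,<t,t>>.

<e,<t,t>>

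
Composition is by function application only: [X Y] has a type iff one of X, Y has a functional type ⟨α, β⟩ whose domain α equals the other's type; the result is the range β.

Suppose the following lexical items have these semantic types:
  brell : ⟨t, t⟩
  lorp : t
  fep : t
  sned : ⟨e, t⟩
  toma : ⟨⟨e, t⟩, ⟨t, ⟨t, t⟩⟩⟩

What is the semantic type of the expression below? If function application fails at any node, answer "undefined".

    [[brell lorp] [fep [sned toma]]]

t

[brell lorp]: brell is ⟨t, t⟩, lorp is t; result t.
[sned toma]: toma is ⟨⟨e, t⟩, ⟨t, ⟨t, t⟩⟩⟩, sned is ⟨e, t⟩; result ⟨t, ⟨t, t⟩⟩.
[fep [sned toma]]: [sned toma] is ⟨t, ⟨t, t⟩⟩, fep is t; result ⟨t, t⟩.
[[brell lorp] [fep [sned toma]]]: [fep [sned toma]] is ⟨t, t⟩, [brell lorp] is t; result t.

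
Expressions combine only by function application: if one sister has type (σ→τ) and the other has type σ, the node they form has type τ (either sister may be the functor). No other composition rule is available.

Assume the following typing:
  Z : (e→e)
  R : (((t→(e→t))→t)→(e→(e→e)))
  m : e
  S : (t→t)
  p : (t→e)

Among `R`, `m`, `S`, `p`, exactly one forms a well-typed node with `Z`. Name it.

R : (((t→(e→t))→t)→(e→(e→e))) — Z needs e; R needs ((t→(e→t))→t); neither fits.
m — combines: Z : (e→e) takes m : e as argument, giving e.
S : (t→t) — Z needs e; S needs t; neither fits.
p : (t→e) — Z needs e; p needs t; neither fits.

m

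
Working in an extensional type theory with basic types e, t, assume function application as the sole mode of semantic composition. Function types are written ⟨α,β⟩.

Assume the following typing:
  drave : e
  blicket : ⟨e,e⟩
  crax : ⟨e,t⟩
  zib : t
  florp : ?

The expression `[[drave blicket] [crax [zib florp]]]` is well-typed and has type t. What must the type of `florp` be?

At [[drave blicket] [crax [zib florp]]] (required: t): [drave blicket] is e, which is not a function with range t; hence [crax [zib florp]] is the functor — type ⟨e,t⟩.
At [crax [zib florp]] (required: ⟨e,t⟩): crax is ⟨e,t⟩, which is not a function with range ⟨e,t⟩; hence [zib florp] is the functor — type ⟨⟨e,t⟩,⟨e,t⟩⟩.
At [zib florp] (required: ⟨⟨e,t⟩,⟨e,t⟩⟩): zib is t, which is not a function with range ⟨⟨e,t⟩,⟨e,t⟩⟩; hence florp is the functor — type ⟨t,⟨⟨e,t⟩,⟨e,t⟩⟩⟩.

⟨t,⟨⟨e,t⟩,⟨e,t⟩⟩⟩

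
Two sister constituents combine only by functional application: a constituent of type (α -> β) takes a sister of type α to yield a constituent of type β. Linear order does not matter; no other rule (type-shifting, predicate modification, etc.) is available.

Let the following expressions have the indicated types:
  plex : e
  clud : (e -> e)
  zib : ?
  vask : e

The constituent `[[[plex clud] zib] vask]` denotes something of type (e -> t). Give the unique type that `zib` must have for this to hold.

(e -> (e -> (e -> t)))

For [[[plex clud] zib] vask] to have type (e -> t) with vask of type e, [[plex clud] zib] must be the function: [[plex clud] zib] : (e -> (e -> t)).
For [[plex clud] zib] to have type (e -> (e -> t)) with [plex clud] of type e, zib must be the function: zib : (e -> (e -> (e -> t))).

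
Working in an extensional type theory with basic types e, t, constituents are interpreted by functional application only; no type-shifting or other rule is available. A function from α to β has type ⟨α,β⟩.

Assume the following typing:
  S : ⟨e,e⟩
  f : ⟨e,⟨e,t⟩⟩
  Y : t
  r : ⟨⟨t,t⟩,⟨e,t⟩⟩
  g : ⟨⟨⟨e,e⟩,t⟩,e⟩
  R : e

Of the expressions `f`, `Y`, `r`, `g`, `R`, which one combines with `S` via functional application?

f : ⟨e,⟨e,t⟩⟩ — no; S wants e, and f wants e.
Y : t — no; S wants e, and Y wants nothing (atomic).
r : ⟨⟨t,t⟩,⟨e,t⟩⟩ — no; S wants e, and r wants ⟨t,t⟩.
g : ⟨⟨⟨e,e⟩,t⟩,e⟩ — no; S wants e, and g wants ⟨⟨e,e⟩,t⟩.
R — combines: S : ⟨e,e⟩ takes R : e as argument, giving e.

R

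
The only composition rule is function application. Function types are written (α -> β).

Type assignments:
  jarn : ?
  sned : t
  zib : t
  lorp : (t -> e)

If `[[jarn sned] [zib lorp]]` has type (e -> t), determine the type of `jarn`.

(t -> (e -> (e -> t)))

At [[jarn sned] [zib lorp]] (required: (e -> t)): [zib lorp] is e, which is not a function with range (e -> t); hence [jarn sned] is the functor — type (e -> (e -> t)).
At [jarn sned] (required: (e -> (e -> t))): sned is t, which is not a function with range (e -> (e -> t)); hence jarn is the functor — type (t -> (e -> (e -> t))).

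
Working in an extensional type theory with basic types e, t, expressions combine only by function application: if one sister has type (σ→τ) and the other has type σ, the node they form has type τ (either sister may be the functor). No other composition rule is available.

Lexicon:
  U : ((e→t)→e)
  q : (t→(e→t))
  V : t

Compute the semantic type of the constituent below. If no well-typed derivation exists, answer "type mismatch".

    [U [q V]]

[q V]: (t→(e→t)) applied to t yields (e→t).
[U [q V]]: ((e→t)→e) applied to (e→t) yields e.

e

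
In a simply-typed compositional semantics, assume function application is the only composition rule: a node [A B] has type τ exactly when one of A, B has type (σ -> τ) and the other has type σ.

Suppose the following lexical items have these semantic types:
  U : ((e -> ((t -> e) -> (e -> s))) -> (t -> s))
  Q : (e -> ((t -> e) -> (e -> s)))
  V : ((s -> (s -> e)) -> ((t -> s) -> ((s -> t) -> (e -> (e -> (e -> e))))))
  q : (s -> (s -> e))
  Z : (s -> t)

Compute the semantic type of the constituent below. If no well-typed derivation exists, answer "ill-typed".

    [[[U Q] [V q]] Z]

(e -> (e -> (e -> e)))

[U Q]: functor U : ((e -> ((t -> e) -> (e -> s))) -> (t -> s)), argument Q : (e -> ((t -> e) -> (e -> s))); result (t -> s).
[V q]: functor V : ((s -> (s -> e)) -> ((t -> s) -> ((s -> t) -> (e -> (e -> (e -> e)))))), argument q : (s -> (s -> e)); result ((t -> s) -> ((s -> t) -> (e -> (e -> (e -> e))))).
[[U Q] [V q]]: functor [V q] : ((t -> s) -> ((s -> t) -> (e -> (e -> (e -> e))))), argument [U Q] : (t -> s); result ((s -> t) -> (e -> (e -> (e -> e)))).
[[[U Q] [V q]] Z]: functor [[U Q] [V q]] : ((s -> t) -> (e -> (e -> (e -> e)))), argument Z : (s -> t); result (e -> (e -> (e -> e))).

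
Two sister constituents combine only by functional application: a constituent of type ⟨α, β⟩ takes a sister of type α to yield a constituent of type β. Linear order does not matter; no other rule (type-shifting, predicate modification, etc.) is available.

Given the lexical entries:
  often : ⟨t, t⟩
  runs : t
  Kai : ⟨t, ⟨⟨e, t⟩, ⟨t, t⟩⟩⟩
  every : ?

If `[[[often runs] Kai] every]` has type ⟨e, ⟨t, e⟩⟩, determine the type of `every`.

[[[often runs] Kai] every] must have type ⟨e, ⟨t, e⟩⟩. The sister [[often runs] Kai] has type ⟨⟨e, t⟩, ⟨t, t⟩⟩; that is not a function onto ⟨e, ⟨t, e⟩⟩, so every must be the functor, of type ⟨⟨⟨e, t⟩, ⟨t, t⟩⟩, ⟨e, ⟨t, e⟩⟩⟩.

⟨⟨⟨e, t⟩, ⟨t, t⟩⟩, ⟨e, ⟨t, e⟩⟩⟩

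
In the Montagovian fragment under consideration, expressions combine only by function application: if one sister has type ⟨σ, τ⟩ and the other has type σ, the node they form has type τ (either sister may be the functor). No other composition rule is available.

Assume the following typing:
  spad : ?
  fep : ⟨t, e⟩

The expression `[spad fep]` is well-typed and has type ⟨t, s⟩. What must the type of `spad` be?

⟨⟨t, e⟩, ⟨t, s⟩⟩

[spad fep] must have type ⟨t, s⟩. The sister fep has type ⟨t, e⟩; that is not a function onto ⟨t, s⟩, so spad must be the functor, of type ⟨⟨t, e⟩, ⟨t, s⟩⟩.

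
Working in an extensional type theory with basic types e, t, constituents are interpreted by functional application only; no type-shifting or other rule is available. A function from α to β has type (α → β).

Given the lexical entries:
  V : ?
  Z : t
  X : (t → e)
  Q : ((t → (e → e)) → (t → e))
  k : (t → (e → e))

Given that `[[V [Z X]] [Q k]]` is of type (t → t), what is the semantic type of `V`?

[[V [Z X]] [Q k]] must have type (t → t). The sister [Q k] has type (t → e); that is not a function onto (t → t), so [V [Z X]] must be the functor, of type ((t → e) → (t → t)).
[V [Z X]] must have type ((t → e) → (t → t)). The sister [Z X] has type e; that is not a function onto ((t → e) → (t → t)), so V must be the functor, of type (e → ((t → e) → (t → t))).

(e → ((t → e) → (t → t)))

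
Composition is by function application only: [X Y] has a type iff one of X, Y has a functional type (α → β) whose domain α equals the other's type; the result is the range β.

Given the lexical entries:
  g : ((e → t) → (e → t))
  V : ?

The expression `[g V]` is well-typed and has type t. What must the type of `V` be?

(((e → t) → (e → t)) → t)

At [g V] (required: t): g is ((e → t) → (e → t)), which is not a function with range t; hence V is the functor — type (((e → t) → (e → t)) → t).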